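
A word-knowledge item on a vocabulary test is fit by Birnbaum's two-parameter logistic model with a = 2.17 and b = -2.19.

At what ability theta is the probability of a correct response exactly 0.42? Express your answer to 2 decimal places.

-2.34

P(theta) = 1 / (1 + exp(−a(theta − b)))
logit = ln(0.4200/0.5800) = -0.3228
theta = b + logit/(a) = -2.19 + (-0.3228)/2.1700 = -2.3387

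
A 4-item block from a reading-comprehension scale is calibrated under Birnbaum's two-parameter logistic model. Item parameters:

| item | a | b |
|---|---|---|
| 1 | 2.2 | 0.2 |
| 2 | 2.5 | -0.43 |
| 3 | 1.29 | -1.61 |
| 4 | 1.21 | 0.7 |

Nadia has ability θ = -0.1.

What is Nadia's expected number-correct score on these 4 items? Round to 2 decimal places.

2.19

P(θ) = 1 / (1 + exp(−a(θ − b)))
P_1 = 1/(1+e^{0.6600}) = 0.3407
P_2 = 1/(1+e^{-0.8250}) = 0.6953
P_3 = 1/(1+e^{-1.9479}) = 0.8752
P_4 = 1/(1+e^{0.9680}) = 0.2753
E[score] = 0.3407 + 0.6953 + 0.8752 + 0.2753 = 2.1865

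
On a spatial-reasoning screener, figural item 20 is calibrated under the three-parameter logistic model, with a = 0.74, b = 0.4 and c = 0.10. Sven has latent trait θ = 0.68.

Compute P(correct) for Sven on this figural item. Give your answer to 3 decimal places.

0.596

P(θ) = c + (1 − c) · 1 / (1 + exp(−a(θ − b)))
Exponent: 0.74 × (0.68 − 0.4) = 0.2072
1/(1 + e^{-0.2072}) = 0.5516
P = 0.10 + 0.90 × 0.5516 = 0.5965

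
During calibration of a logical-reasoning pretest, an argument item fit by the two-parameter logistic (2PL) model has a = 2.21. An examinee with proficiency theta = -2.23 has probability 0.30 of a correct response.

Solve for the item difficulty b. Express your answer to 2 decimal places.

P(theta) = 1 / (1 + exp(−a(theta − b)))
logit(0.30) = ln(0.30/0.70) = -0.8473
b = theta − logit/(a) = -2.23 − (-0.8473)/2.2100 = -1.8466

-1.85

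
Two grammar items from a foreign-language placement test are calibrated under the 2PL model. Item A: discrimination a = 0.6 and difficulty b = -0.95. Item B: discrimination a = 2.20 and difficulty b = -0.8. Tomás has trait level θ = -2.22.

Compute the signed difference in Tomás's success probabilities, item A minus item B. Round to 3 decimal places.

P(θ) = 1 / (1 + exp(−a(θ − b)))
P_A = 0.3182
P_B = 0.0421
P_A − P_B = 0.2761

0.276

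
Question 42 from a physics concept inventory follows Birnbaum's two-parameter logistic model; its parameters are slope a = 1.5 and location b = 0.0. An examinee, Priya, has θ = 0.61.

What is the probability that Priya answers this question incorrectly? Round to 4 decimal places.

P(θ) = 1 / (1 + exp(−a(θ − b)))
Exponent: 1.5 × (0.61 − 0.0) = 0.9150
1/(1 + e^{-0.9150}) = 0.7140
P(incorrect) = 1 − 0.7140 = 0.2860

0.2860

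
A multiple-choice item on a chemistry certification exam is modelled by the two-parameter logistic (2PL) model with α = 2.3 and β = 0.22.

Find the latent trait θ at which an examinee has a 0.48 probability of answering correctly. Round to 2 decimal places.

P(θ) = 1 / (1 + exp(−α(θ − β)))
logit = ln(0.4800/0.5200) = -0.0800
θ = β + logit/(α) = 0.22 + (-0.0800)/2.3000 = 0.1852

0.19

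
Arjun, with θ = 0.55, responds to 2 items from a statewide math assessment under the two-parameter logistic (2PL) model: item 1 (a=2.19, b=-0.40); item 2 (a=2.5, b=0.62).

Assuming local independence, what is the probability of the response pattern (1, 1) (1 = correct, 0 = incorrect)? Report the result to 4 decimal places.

P(θ) = 1 / (1 + exp(−a(θ − b)))
P_1 = 1/(1+e^{-2.0805}) = 0.8890
P_2 = 1/(1+e^{0.1750}) = 0.4564
L = P_1 × P_2 = 0.8890 × 0.4564 = 0.40570

0.4057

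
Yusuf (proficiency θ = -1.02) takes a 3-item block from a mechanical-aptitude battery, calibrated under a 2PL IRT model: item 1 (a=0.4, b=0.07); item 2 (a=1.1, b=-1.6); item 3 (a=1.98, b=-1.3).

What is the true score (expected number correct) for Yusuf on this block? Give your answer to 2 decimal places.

1.68

P(θ) = 1 / (1 + exp(−a(θ − b)))
P_1 = 1/(1+e^{0.4360}) = 0.3927
P_2 = 1/(1+e^{-0.6380}) = 0.6543
P_3 = 1/(1+e^{-0.5544}) = 0.6352
E[score] = 0.3927 + 0.6543 + 0.6352 = 1.6822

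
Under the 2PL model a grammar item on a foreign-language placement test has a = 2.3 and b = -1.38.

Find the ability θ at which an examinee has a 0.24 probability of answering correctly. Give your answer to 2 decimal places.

-1.88

P(θ) = 1 / (1 + exp(−a(θ − b)))
logit = ln(0.2400/0.7600) = -1.1527
θ = b + logit/(a) = -1.38 + (-1.1527)/2.3000 = -1.8812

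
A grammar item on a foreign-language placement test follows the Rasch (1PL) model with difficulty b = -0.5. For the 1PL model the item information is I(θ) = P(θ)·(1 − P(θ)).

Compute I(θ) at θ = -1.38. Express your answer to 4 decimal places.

P = 1/(1+e^{0.8800}) = 0.2932
P(1−P) = 0.2932 × 0.7068 = 0.2072
I = P(1−P) = 0.20722

0.2072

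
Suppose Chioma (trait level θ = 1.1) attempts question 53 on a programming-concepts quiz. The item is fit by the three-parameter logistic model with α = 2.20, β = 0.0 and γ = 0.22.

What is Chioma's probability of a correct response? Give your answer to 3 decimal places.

P(θ) = γ + (1 − γ) · 1 / (1 + exp(−α(θ − β)))
Exponent: 2.20 × (1.1 − 0.0) = 2.4200
1/(1 + e^{-2.4200}) = 0.9183
P = 0.22 + 0.78 × 0.9183 = 0.9363

0.936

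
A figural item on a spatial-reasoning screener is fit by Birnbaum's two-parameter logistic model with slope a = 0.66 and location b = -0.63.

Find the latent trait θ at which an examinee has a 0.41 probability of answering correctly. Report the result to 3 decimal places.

P(θ) = 1 / (1 + exp(−a(θ − b)))
logit = ln(0.4100/0.5900) = -0.3640
θ = b + logit/(a) = -0.63 + (-0.3640)/0.6600 = -1.1815

-1.181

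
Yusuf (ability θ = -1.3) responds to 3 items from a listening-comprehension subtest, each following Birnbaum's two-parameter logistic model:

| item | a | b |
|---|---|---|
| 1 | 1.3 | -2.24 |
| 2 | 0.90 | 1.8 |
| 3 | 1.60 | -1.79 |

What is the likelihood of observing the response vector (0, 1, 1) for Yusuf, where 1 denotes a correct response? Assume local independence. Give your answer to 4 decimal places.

P(θ) = 1 / (1 + exp(−a(θ − b)))
P_1 = 1/(1+e^{-1.2220}) = 0.7724
P_2 = 1/(1+e^{2.7900}) = 0.0579
P_3 = 1/(1+e^{-0.7840}) = 0.6865
L = (1−P_1) × P_2 × P_3 = 0.2276 × 0.0579 × 0.6865 = 0.00904

0.0090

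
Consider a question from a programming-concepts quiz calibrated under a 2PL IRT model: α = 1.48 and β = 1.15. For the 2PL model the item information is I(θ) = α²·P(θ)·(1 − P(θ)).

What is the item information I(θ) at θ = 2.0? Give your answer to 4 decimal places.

P = 1/(1+e^{-1.2580}) = 0.7787
P(1−P) = 0.7787 × 0.2213 = 0.1723
I = α² × P(1−P) = 1.48² × 0.1723 = 0.37749

0.3775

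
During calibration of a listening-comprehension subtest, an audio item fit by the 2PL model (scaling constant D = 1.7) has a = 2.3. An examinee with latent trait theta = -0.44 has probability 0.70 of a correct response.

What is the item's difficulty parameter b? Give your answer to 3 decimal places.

-0.657

P(theta) = 1 / (1 + exp(−D·a(theta − b)))
logit(0.70) = ln(0.70/0.30) = 0.8473
b = theta − logit/(1.7·a) = -0.44 − 0.8473/3.9100 = -0.6567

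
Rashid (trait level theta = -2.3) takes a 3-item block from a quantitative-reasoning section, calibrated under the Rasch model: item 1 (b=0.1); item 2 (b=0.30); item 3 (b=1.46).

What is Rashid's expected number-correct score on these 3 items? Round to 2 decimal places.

0.18

P(theta) = 1 / (1 + exp(−(theta − b)))
P_1 = 1/(1+e^{2.4000}) = 0.0832
P_2 = 1/(1+e^{2.6000}) = 0.0691
P_3 = 1/(1+e^{3.7600}) = 0.0228
E[score] = 0.0832 + 0.0691 + 0.0228 = 0.1751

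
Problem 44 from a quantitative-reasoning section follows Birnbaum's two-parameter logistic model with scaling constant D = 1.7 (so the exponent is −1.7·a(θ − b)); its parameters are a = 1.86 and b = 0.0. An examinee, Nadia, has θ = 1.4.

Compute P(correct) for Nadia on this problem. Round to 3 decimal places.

0.988

P(θ) = 1 / (1 + exp(−D·a(θ − b)))
Exponent: 1.7 × 1.86 × (1.4 − 0.0) = 4.4268
1/(1 + e^{-4.4268}) = 0.9882
P = 0.9882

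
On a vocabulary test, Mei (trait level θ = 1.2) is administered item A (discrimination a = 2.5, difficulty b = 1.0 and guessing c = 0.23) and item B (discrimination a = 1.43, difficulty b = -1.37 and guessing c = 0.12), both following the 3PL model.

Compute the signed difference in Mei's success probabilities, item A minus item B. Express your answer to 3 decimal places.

P(θ) = c + (1 − c) · 1 / (1 + exp(−a(θ − b)))
P_A = 0.7093
P_B = 0.9782
P_A − P_B = -0.2690

-0.269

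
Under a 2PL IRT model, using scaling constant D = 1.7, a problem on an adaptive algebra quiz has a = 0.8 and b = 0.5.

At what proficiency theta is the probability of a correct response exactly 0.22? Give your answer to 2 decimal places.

-0.43

P(theta) = 1 / (1 + exp(−D·a(theta − b)))
logit = ln(0.2200/0.7800) = -1.2657
theta = b + logit/(1.7·a) = 0.5 + (-1.2657)/1.3600 = -0.4306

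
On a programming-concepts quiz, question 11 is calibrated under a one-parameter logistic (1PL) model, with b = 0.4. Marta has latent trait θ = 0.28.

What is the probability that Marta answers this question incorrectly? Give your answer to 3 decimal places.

0.530

P(θ) = 1 / (1 + exp(−(θ − b)))
Exponent: (0.28 − 0.4) = -0.1200
1/(1 + e^{0.1200}) = 0.4700
P = 0.4700
P(incorrect) = 1 − 0.4700 = 0.5300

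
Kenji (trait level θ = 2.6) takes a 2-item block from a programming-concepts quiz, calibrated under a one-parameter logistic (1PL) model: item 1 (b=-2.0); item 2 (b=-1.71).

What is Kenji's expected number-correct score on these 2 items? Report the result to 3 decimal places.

1.977

P(θ) = 1 / (1 + exp(−(θ − b)))
P_1 = 1/(1+e^{-4.6000}) = 0.9900
P_2 = 1/(1+e^{-4.3100}) = 0.9867
E[score] = 0.9900 + 0.9867 = 1.9768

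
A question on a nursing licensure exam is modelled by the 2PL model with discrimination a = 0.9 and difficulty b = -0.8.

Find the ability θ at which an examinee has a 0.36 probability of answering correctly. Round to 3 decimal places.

P(θ) = 1 / (1 + exp(−a(θ − b)))
logit = ln(0.3600/0.6400) = -0.5754
θ = b + logit/(a) = -0.8 + (-0.5754)/0.9000 = -1.4393

-1.439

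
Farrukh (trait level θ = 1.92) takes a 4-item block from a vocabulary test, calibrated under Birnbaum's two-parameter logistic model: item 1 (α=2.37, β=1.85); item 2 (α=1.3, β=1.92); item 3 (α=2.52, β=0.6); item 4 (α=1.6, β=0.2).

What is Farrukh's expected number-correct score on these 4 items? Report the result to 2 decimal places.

2.95

P(θ) = 1 / (1 + exp(−α(θ − β)))
P_1 = 1/(1+e^{-0.1659}) = 0.5414
P_2 = 1/(1+e^{0.0000}) = 0.5000
P_3 = 1/(1+e^{-3.3264}) = 0.9653
P_4 = 1/(1+e^{-2.7520}) = 0.9400
E[score] = 0.5414 + 0.5000 + 0.9653 + 0.9400 = 2.9467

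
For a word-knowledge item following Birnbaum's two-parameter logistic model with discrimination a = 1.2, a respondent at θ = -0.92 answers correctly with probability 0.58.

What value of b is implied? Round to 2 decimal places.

-1.19

P(θ) = 1 / (1 + exp(−a(θ − b)))
logit(0.58) = ln(0.58/0.42) = 0.3228
b = θ − logit/(a) = -0.92 − 0.3228/1.2000 = -1.1890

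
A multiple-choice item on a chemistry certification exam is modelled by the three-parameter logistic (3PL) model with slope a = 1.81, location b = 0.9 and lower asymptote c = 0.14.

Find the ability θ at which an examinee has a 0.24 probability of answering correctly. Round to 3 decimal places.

-0.221

P(θ) = c + (1 − c) · 1 / (1 + exp(−a(θ − b)))
Remove guessing floor: (0.24 − 0.14)/(1 − 0.14) = 0.1163
logit = ln(0.1163/0.8837) = -2.0281
θ = b + logit/(a) = 0.9 + (-2.0281)/1.8100 = -0.2205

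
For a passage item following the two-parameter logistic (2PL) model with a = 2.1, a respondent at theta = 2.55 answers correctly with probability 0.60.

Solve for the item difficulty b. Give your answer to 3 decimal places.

P(theta) = 1 / (1 + exp(−a(theta − b)))
logit(0.60) = ln(0.60/0.40) = 0.4055
b = theta − logit/(a) = 2.55 − 0.4055/2.1000 = 2.3569

2.357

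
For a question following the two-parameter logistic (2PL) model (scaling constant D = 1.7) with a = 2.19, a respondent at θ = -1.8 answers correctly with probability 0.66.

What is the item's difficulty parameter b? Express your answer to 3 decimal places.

P(θ) = 1 / (1 + exp(−D·a(θ − b)))
logit(0.66) = ln(0.66/0.34) = 0.6633
b = θ − logit/(1.7·a) = -1.8 − 0.6633/3.7230 = -1.9782

-1.978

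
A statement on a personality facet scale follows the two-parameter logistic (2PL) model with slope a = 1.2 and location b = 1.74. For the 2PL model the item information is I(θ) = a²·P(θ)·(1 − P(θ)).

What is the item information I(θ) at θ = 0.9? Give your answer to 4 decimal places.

0.2821

P = 1/(1+e^{1.0080}) = 0.2674
P(1−P) = 0.2674 × 0.7326 = 0.1959
I = a² × P(1−P) = 1.2² × 0.1959 = 0.28207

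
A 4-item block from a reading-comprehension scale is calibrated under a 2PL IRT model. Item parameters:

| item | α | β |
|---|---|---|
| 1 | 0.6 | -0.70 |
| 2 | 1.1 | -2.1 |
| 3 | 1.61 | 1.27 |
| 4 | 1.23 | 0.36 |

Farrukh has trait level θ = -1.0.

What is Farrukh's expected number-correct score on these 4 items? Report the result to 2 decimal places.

1.41

P(θ) = 1 / (1 + exp(−α(θ − β)))
P_1 = 1/(1+e^{0.1800}) = 0.4551
P_2 = 1/(1+e^{-1.2100}) = 0.7703
P_3 = 1/(1+e^{3.6547}) = 0.0252
P_4 = 1/(1+e^{1.6728}) = 0.1581
E[score] = 0.4551 + 0.7703 + 0.0252 + 0.1581 = 1.4087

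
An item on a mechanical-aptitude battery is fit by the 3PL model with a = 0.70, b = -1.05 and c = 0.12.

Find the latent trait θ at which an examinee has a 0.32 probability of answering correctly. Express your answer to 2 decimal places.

-2.80

P(θ) = c + (1 − c) · 1 / (1 + exp(−a(θ − b)))
Remove guessing floor: (0.32 − 0.12)/(1 − 0.12) = 0.2273
logit = ln(0.2273/0.7727) = -1.2238
θ = b + logit/(a) = -1.05 + (-1.2238)/0.7000 = -2.7983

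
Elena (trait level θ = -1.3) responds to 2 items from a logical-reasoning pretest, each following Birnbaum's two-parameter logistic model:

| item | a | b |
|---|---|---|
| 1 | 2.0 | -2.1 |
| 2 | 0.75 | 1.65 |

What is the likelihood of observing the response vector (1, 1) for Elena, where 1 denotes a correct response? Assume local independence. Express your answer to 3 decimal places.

P(θ) = 1 / (1 + exp(−a(θ − b)))
P_1 = 1/(1+e^{-1.6000}) = 0.8320
P_2 = 1/(1+e^{2.2125}) = 0.0986
L = P_1 × P_2 = 0.8320 × 0.0986 = 0.08206

0.082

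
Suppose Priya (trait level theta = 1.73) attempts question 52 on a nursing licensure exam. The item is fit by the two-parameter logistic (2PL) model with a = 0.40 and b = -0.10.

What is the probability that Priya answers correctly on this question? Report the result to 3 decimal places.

P(theta) = 1 / (1 + exp(−a(theta − b)))
Exponent: 0.40 × (1.73 − (-0.10)) = 0.7320
1/(1 + e^{-0.7320}) = 0.6752

0.675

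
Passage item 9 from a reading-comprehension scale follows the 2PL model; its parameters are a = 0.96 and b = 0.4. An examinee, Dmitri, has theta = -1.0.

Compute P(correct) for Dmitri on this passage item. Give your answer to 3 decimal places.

P(theta) = 1 / (1 + exp(−a(theta − b)))
Exponent: 0.96 × (-1.0 − 0.4) = -1.3440
1/(1 + e^{1.3440}) = 0.2069

0.207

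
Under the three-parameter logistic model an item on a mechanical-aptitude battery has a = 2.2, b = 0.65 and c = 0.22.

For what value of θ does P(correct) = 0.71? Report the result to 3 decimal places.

0.888

P(θ) = c + (1 − c) · 1 / (1 + exp(−a(θ − b)))
Remove guessing floor: (0.71 − 0.22)/(1 − 0.22) = 0.6282
logit = ln(0.6282/0.3718) = 0.5245
θ = b + logit/(a) = 0.65 + 0.5245/2.2000 = 0.8884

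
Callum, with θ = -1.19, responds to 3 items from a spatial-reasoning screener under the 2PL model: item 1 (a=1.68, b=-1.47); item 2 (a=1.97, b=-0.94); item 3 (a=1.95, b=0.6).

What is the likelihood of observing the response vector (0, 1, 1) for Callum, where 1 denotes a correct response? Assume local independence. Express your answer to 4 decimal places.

0.0043

P(θ) = 1 / (1 + exp(−a(θ − b)))
P_1 = 1/(1+e^{-0.4704}) = 0.6155
P_2 = 1/(1+e^{0.4925}) = 0.3793
P_3 = 1/(1+e^{3.4905}) = 0.0296
L = (1−P_1) × P_2 × P_3 = 0.3845 × 0.3793 × 0.0296 = 0.00431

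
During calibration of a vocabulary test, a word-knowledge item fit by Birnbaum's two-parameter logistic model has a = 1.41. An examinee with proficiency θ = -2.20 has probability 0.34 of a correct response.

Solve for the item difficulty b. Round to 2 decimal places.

P(θ) = 1 / (1 + exp(−a(θ − b)))
logit(0.34) = ln(0.34/0.66) = -0.6633
b = θ − logit/(a) = -2.20 − (-0.6633)/1.4100 = -1.7296

-1.73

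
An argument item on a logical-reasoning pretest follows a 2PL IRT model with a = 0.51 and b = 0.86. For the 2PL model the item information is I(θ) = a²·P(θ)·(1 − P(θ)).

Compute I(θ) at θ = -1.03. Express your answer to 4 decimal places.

P = 1/(1+e^{0.9639}) = 0.2761
P(1−P) = 0.2761 × 0.7239 = 0.1999
I = a² × P(1−P) = 0.51² × 0.1999 = 0.05199

0.0520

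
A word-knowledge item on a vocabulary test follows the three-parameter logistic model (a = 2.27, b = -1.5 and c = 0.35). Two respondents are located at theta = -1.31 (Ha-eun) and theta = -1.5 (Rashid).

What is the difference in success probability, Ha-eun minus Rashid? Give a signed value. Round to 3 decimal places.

0.069

P(theta) = c + (1 − c) · 1 / (1 + exp(−a(theta − b)))
P(Ha-eun) = 0.7440  [exponent 0.4313]
P(Rashid) = 0.6750  [exponent 0.0000]
Difference = 0.7440 − 0.6750 = 0.0690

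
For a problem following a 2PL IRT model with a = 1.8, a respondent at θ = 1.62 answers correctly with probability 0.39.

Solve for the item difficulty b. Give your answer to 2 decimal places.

P(θ) = 1 / (1 + exp(−a(θ − b)))
logit(0.39) = ln(0.39/0.61) = -0.4473
b = θ − logit/(a) = 1.62 − (-0.4473)/1.8000 = 1.8685

1.87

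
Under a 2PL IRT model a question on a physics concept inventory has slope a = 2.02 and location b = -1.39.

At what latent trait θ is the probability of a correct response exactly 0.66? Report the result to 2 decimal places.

P(θ) = 1 / (1 + exp(−a(θ − b)))
logit = ln(0.6600/0.3400) = 0.6633
θ = b + logit/(a) = -1.39 + 0.6633/2.0200 = -1.0616

-1.06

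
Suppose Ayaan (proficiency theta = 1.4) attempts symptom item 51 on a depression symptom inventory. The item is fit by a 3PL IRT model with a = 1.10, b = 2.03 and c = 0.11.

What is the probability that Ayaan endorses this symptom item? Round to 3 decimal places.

P(theta) = c + (1 − c) · 1 / (1 + exp(−a(theta − b)))
Exponent: 1.10 × (1.4 − 2.03) = -0.6930
1/(1 + e^{0.6930}) = 0.3334
P = 0.11 + 0.89 × 0.3334 = 0.4067

0.407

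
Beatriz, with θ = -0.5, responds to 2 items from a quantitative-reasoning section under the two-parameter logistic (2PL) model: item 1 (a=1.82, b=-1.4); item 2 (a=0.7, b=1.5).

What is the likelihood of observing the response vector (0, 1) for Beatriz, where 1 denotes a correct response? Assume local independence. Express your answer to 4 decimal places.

0.0322

P(θ) = 1 / (1 + exp(−a(θ − b)))
P_1 = 1/(1+e^{-1.6380}) = 0.8373
P_2 = 1/(1+e^{1.4000}) = 0.1978
L = (1−P_1) × P_2 = 0.1627 × 0.1978 = 0.03219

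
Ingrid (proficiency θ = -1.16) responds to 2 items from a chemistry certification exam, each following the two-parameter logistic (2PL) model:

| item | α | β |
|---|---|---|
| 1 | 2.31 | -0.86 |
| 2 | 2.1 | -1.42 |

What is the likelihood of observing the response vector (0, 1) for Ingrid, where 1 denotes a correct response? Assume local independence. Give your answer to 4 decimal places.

P(θ) = 1 / (1 + exp(−α(θ − β)))
P_1 = 1/(1+e^{0.6930}) = 0.3334
P_2 = 1/(1+e^{-0.5460}) = 0.6332
L = (1−P_1) × P_2 = 0.6666 × 0.6332 = 0.42212

0.4221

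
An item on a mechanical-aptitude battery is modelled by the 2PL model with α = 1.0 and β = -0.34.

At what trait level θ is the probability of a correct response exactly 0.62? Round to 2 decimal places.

P(θ) = 1 / (1 + exp(−α(θ − β)))
logit = ln(0.6200/0.3800) = 0.4895
θ = β + logit/(α) = -0.34 + 0.4895/1.0000 = 0.1495

0.15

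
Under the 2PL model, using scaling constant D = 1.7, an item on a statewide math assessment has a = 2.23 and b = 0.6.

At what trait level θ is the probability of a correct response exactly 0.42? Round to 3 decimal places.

0.515

P(θ) = 1 / (1 + exp(−D·a(θ − b)))
logit = ln(0.4200/0.5800) = -0.3228
θ = b + logit/(1.7·a) = 0.6 + (-0.3228)/3.7910 = 0.5149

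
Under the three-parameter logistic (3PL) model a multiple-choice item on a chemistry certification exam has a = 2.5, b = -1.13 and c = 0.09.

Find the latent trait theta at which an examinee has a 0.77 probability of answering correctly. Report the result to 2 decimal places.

-0.70

P(theta) = c + (1 − c) · 1 / (1 + exp(−a(theta − b)))
Remove guessing floor: (0.77 − 0.09)/(1 − 0.09) = 0.7473
logit = ln(0.7473/0.2527) = 1.0840
theta = b + logit/(a) = -1.13 + 1.0840/2.5000 = -0.6964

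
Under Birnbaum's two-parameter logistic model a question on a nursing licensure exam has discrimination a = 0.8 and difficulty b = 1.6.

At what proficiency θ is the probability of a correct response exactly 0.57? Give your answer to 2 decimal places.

P(θ) = 1 / (1 + exp(−a(θ − b)))
logit = ln(0.5700/0.4300) = 0.2819
θ = b + logit/(a) = 1.6 + 0.2819/0.8000 = 1.9523

1.95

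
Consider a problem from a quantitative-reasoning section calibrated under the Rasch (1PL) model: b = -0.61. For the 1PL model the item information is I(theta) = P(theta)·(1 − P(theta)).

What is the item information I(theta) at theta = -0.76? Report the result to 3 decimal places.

0.249

P = 1/(1+e^{0.1500}) = 0.4626
P(1−P) = 0.4626 × 0.5374 = 0.2486
I = P(1−P) = 0.24860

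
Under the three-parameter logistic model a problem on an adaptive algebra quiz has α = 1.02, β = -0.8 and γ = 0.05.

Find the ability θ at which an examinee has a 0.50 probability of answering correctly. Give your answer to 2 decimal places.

-0.90

P(θ) = γ + (1 − γ) · 1 / (1 + exp(−α(θ − β)))
Remove guessing floor: (0.50 − 0.05)/(1 − 0.05) = 0.4737
logit = ln(0.4737/0.5263) = -0.1054
θ = β + logit/(α) = -0.8 + (-0.1054)/1.0200 = -0.9033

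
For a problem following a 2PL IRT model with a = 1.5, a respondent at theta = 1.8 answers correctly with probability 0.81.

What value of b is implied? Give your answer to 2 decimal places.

0.83

P(theta) = 1 / (1 + exp(−a(theta − b)))
logit(0.81) = ln(0.81/0.19) = 1.4500
b = theta − logit/(a) = 1.8 − 1.4500/1.5000 = 0.8333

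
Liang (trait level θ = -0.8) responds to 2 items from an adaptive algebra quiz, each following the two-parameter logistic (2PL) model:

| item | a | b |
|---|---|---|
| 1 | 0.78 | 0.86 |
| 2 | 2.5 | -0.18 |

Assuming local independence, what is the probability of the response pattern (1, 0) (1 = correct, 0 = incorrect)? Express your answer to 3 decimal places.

0.177

P(θ) = 1 / (1 + exp(−a(θ − b)))
P_1 = 1/(1+e^{1.2948}) = 0.2150
P_2 = 1/(1+e^{1.5500}) = 0.1751
L = P_1 × (1−P_2) = 0.2150 × 0.8249 = 0.17739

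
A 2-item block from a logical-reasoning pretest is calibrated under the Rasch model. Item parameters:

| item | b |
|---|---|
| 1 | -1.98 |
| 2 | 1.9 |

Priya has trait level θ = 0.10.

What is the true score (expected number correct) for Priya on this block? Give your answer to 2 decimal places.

1.03

P(θ) = 1 / (1 + exp(−(θ − b)))
P_1 = 1/(1+e^{-2.0800}) = 0.8889
P_2 = 1/(1+e^{1.8000}) = 0.1419
E[score] = 0.8889 + 0.1419 = 1.0308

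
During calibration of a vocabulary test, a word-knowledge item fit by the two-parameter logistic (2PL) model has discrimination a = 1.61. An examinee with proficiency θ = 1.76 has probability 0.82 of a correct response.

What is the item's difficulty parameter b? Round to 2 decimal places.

P(θ) = 1 / (1 + exp(−a(θ − b)))
logit(0.82) = ln(0.82/0.18) = 1.5163
b = θ − logit/(a) = 1.76 − 1.5163/1.6100 = 0.8182

0.82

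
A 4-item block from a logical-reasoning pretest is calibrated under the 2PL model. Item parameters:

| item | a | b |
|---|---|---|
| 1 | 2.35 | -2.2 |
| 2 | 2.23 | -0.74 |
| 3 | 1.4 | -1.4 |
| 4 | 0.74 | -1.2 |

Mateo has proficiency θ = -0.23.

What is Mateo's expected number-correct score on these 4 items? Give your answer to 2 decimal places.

3.26

P(θ) = 1 / (1 + exp(−a(θ − b)))
P_1 = 1/(1+e^{-4.6295}) = 0.9903
P_2 = 1/(1+e^{-1.1373}) = 0.7572
P_3 = 1/(1+e^{-1.6380}) = 0.8373
P_4 = 1/(1+e^{-0.7178}) = 0.6721
E[score] = 0.9903 + 0.7572 + 0.8373 + 0.6721 = 3.2569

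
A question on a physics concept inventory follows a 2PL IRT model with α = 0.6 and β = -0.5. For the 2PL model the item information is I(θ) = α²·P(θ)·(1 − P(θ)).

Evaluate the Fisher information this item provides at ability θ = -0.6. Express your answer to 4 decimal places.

0.0899

P = 1/(1+e^{0.0600}) = 0.4850
P(1−P) = 0.4850 × 0.5150 = 0.2498
I = α² × P(1−P) = 0.6² × 0.2498 = 0.08992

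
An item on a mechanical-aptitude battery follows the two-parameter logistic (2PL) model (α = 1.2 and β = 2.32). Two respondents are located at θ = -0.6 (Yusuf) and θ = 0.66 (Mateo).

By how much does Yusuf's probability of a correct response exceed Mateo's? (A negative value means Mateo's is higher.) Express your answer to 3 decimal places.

P(θ) = 1 / (1 + exp(−α(θ − β)))
P(Yusuf) = 0.0292  [exponent -3.5040]
P(Mateo) = 0.1200  [exponent -1.9920]
Difference = 0.0292 − 0.1200 = -0.0908

-0.091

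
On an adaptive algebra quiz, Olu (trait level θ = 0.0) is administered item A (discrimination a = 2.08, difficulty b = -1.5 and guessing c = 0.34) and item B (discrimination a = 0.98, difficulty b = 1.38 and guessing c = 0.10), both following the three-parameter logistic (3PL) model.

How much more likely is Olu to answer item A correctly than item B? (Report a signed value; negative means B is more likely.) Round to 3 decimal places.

0.687

P(θ) = c + (1 − c) · 1 / (1 + exp(−a(θ − b)))
P_A = 0.9721
P_B = 0.2849
P_A − P_B = 0.6872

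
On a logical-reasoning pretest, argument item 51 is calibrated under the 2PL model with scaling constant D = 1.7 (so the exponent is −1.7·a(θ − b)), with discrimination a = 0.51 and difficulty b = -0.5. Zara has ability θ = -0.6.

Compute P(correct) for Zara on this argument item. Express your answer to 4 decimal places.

P(θ) = 1 / (1 + exp(−D·a(θ − b)))
Exponent: 1.7 × 0.51 × (-0.6 − (-0.5)) = -0.0867
1/(1 + e^{0.0867}) = 0.4783
P = 0.4783

0.4783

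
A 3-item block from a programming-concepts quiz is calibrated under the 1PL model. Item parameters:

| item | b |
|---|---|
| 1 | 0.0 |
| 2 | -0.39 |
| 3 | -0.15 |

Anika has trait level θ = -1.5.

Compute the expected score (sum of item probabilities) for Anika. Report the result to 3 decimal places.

0.636

P(θ) = 1 / (1 + exp(−(θ − b)))
P_1 = 1/(1+e^{1.5000}) = 0.1824
P_2 = 1/(1+e^{1.1100}) = 0.2479
P_3 = 1/(1+e^{1.3500}) = 0.2059
E[score] = 0.1824 + 0.2479 + 0.2059 = 0.6362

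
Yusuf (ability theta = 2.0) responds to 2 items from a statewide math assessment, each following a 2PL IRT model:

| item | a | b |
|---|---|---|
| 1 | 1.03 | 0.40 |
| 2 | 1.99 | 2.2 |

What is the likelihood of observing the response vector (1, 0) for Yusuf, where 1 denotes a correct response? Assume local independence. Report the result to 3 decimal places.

0.502

P(theta) = 1 / (1 + exp(−a(theta − b)))
P_1 = 1/(1+e^{-1.6480}) = 0.8386
P_2 = 1/(1+e^{0.3980}) = 0.4018
L = P_1 × (1−P_2) = 0.8386 × 0.5982 = 0.50167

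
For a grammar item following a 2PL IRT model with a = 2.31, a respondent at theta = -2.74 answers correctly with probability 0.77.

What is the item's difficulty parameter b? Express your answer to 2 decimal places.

P(theta) = 1 / (1 + exp(−a(theta − b)))
logit(0.77) = ln(0.77/0.23) = 1.2083
b = theta − logit/(a) = -2.74 − 1.2083/2.3100 = -3.2631

-3.26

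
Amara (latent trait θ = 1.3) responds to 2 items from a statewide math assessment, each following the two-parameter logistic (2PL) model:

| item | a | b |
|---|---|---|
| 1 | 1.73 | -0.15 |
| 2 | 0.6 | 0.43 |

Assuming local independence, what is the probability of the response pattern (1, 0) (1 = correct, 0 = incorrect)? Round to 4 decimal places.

P(θ) = 1 / (1 + exp(−a(θ − b)))
P_1 = 1/(1+e^{-2.5085}) = 0.9247
P_2 = 1/(1+e^{-0.5220}) = 0.6276
L = P_1 × (1−P_2) = 0.9247 × 0.3724 = 0.34436

0.3444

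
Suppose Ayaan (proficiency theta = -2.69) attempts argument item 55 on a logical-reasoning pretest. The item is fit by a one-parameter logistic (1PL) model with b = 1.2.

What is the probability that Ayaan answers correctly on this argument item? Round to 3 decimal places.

0.020

P(theta) = 1 / (1 + exp(−(theta − b)))
Exponent: (-2.69 − 1.2) = -3.8900
1/(1 + e^{3.8900}) = 0.0200
P = 0.0200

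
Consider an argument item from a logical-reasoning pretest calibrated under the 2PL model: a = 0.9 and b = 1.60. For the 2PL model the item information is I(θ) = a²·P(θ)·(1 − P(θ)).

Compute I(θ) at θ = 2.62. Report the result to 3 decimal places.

0.165

P = 1/(1+e^{-0.9180}) = 0.7146
P(1−P) = 0.7146 × 0.2854 = 0.2039
I = a² × P(1−P) = 0.9² × 0.2039 = 0.16518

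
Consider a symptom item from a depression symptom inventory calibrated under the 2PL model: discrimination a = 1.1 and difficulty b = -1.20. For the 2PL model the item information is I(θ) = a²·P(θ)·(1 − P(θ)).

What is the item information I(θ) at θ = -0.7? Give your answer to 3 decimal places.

P = 1/(1+e^{-0.5500}) = 0.6341
P(1−P) = 0.6341 × 0.3659 = 0.2320
I = a² × P(1−P) = 1.1² × 0.2320 = 0.28073

0.281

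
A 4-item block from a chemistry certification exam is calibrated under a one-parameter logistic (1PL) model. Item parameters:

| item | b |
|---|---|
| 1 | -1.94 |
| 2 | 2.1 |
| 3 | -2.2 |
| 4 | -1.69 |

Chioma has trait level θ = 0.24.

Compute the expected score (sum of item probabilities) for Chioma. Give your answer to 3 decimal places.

P(θ) = 1 / (1 + exp(−(θ − b)))
P_1 = 1/(1+e^{-2.1800}) = 0.8984
P_2 = 1/(1+e^{1.8600}) = 0.1347
P_3 = 1/(1+e^{-2.4400}) = 0.9198
P_4 = 1/(1+e^{-1.9300}) = 0.8732
E[score] = 0.8984 + 0.1347 + 0.9198 + 0.8732 = 2.8262

2.826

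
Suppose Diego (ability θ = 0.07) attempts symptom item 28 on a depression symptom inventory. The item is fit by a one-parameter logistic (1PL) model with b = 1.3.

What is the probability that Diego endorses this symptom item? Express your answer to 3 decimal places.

P(θ) = 1 / (1 + exp(−(θ − b)))
Exponent: (0.07 − 1.3) = -1.2300
1/(1 + e^{1.2300}) = 0.2262
P = 0.2262

0.226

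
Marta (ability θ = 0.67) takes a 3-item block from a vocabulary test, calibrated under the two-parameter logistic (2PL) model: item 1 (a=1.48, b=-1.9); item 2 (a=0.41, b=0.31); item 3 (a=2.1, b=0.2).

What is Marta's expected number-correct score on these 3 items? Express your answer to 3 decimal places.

2.244

P(θ) = 1 / (1 + exp(−a(θ − b)))
P_1 = 1/(1+e^{-3.8036}) = 0.9782
P_2 = 1/(1+e^{-0.1476}) = 0.5368
P_3 = 1/(1+e^{-0.9870}) = 0.7285
E[score] = 0.9782 + 0.5368 + 0.7285 = 2.2435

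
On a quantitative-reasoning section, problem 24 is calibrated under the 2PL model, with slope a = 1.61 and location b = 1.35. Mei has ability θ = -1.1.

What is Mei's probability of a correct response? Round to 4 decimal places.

P(θ) = 1 / (1 + exp(−a(θ − b)))
Exponent: 1.61 × (-1.1 − 1.35) = -3.9445
1/(1 + e^{3.9445}) = 0.0190

0.0190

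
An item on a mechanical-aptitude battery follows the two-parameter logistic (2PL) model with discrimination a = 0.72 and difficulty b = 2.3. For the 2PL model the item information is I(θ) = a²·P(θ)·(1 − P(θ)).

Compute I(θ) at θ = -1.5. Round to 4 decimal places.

P = 1/(1+e^{2.7360}) = 0.0609
P(1−P) = 0.0609 × 0.9391 = 0.0572
I = a² × P(1−P) = 0.72² × 0.0572 = 0.02964

0.0296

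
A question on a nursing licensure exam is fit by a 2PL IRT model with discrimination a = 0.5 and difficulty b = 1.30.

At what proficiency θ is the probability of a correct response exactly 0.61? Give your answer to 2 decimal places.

P(θ) = 1 / (1 + exp(−a(θ − b)))
logit = ln(0.6100/0.3900) = 0.4473
θ = b + logit/(a) = 1.30 + 0.4473/0.5000 = 2.1946

2.19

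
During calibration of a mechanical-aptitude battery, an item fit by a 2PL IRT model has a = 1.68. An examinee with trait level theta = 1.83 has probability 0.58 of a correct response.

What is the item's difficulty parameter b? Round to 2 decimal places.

1.64

P(theta) = 1 / (1 + exp(−a(theta − b)))
logit(0.58) = ln(0.58/0.42) = 0.3228
b = theta − logit/(a) = 1.83 − 0.3228/1.6800 = 1.6379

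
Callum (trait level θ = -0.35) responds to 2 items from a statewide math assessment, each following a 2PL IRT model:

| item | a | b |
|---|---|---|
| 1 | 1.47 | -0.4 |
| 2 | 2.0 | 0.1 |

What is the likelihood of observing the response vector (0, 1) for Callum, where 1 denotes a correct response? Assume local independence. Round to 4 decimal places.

P(θ) = 1 / (1 + exp(−a(θ − b)))
P_1 = 1/(1+e^{-0.0735}) = 0.5184
P_2 = 1/(1+e^{0.9000}) = 0.2891
L = (1−P_1) × P_2 = 0.4816 × 0.2891 = 0.13922

0.1392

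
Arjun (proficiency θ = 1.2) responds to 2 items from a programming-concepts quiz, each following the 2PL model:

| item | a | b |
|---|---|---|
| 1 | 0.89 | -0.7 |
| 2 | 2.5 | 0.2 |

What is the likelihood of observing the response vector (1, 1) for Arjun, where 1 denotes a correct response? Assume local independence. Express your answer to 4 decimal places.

0.7803

P(θ) = 1 / (1 + exp(−a(θ − b)))
P_1 = 1/(1+e^{-1.6910}) = 0.8444
P_2 = 1/(1+e^{-2.5000}) = 0.9241
L = P_1 × P_2 = 0.8444 × 0.9241 = 0.78030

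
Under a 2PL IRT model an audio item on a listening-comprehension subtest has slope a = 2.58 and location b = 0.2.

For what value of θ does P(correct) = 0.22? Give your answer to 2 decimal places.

P(θ) = 1 / (1 + exp(−a(θ − b)))
logit = ln(0.2200/0.7800) = -1.2657
θ = b + logit/(a) = 0.2 + (-1.2657)/2.5800 = -0.2906

-0.29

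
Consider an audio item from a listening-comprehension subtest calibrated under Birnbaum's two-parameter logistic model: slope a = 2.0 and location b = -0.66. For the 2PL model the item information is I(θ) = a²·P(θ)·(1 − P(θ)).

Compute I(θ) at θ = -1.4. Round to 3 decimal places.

P = 1/(1+e^{1.4800}) = 0.1854
P(1−P) = 0.1854 × 0.8146 = 0.1510
I = a² × P(1−P) = 2.0² × 0.1510 = 0.60418

0.604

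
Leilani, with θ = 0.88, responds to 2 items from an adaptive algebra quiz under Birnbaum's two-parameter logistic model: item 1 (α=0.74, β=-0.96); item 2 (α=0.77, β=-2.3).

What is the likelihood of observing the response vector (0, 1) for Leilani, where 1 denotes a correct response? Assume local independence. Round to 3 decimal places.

P(θ) = 1 / (1 + exp(−α(θ − β)))
P_1 = 1/(1+e^{-1.3616}) = 0.7960
P_2 = 1/(1+e^{-2.4486}) = 0.9205
L = (1−P_1) × P_2 = 0.2040 × 0.9205 = 0.18776

0.188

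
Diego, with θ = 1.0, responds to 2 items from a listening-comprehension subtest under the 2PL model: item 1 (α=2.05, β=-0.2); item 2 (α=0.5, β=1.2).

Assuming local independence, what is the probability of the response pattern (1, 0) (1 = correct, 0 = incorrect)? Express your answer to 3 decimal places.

P(θ) = 1 / (1 + exp(−α(θ − β)))
P_1 = 1/(1+e^{-2.4600}) = 0.9213
P_2 = 1/(1+e^{0.1000}) = 0.4750
L = P_1 × (1−P_2) = 0.9213 × 0.5250 = 0.48366

0.484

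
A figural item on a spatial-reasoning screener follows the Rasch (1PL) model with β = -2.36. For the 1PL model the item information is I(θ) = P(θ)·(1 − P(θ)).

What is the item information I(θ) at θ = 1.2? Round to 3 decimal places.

P = 1/(1+e^{-3.5600}) = 0.9723
P(1−P) = 0.9723 × 0.0277 = 0.0269
I = P(1−P) = 0.02689

0.027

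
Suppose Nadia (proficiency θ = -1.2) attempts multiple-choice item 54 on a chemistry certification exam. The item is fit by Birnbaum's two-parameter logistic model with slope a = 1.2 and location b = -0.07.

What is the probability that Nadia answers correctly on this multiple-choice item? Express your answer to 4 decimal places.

P(θ) = 1 / (1 + exp(−a(θ − b)))
Exponent: 1.2 × (-1.2 − (-0.07)) = -1.3560
1/(1 + e^{1.3560}) = 0.2049

0.2049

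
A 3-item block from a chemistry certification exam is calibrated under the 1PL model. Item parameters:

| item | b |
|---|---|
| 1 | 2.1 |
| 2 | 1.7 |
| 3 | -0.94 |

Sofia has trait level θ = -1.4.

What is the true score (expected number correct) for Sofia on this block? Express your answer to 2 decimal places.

P(θ) = 1 / (1 + exp(−(θ − b)))
P_1 = 1/(1+e^{3.5000}) = 0.0293
P_2 = 1/(1+e^{3.1000}) = 0.0431
P_3 = 1/(1+e^{0.4600}) = 0.3870
E[score] = 0.0293 + 0.0431 + 0.3870 = 0.4594

0.46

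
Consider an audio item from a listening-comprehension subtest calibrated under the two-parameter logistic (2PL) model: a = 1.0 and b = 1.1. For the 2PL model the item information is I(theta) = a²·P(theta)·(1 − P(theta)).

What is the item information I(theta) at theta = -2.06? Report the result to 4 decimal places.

0.0390

P = 1/(1+e^{3.1600}) = 0.0407
P(1−P) = 0.0407 × 0.9593 = 0.0390
I = a² × P(1−P) = 1.0² × 0.0390 = 0.03904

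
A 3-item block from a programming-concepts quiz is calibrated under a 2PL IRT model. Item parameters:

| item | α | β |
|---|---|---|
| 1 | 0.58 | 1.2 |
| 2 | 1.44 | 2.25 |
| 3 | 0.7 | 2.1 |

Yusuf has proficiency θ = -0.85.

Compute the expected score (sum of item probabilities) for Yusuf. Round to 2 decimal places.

0.36

P(θ) = 1 / (1 + exp(−α(θ − β)))
P_1 = 1/(1+e^{1.1890}) = 0.2334
P_2 = 1/(1+e^{4.4640}) = 0.0114
P_3 = 1/(1+e^{2.0650}) = 0.1125
E[score] = 0.2334 + 0.0114 + 0.1125 = 0.3574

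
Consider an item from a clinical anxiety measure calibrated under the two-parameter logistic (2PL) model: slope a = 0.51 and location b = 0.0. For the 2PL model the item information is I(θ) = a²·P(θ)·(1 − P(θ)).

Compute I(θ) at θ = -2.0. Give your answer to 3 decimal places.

0.051

P = 1/(1+e^{1.0200}) = 0.2650
P(1−P) = 0.2650 × 0.7350 = 0.1948
I = a² × P(1−P) = 0.51² × 0.1948 = 0.05066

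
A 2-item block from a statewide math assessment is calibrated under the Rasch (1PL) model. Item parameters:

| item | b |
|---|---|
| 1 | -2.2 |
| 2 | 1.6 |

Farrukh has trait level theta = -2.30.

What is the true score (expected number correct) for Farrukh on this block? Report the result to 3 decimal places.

P(theta) = 1 / (1 + exp(−(theta − b)))
P_1 = 1/(1+e^{0.1000}) = 0.4750
P_2 = 1/(1+e^{3.9000}) = 0.0198
E[score] = 0.4750 + 0.0198 = 0.4949

0.495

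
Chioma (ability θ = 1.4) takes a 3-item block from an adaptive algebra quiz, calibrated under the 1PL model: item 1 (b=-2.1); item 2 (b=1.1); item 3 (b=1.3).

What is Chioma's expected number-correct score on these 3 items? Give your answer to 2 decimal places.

P(θ) = 1 / (1 + exp(−(θ − b)))
P_1 = 1/(1+e^{-3.5000}) = 0.9707
P_2 = 1/(1+e^{-0.3000}) = 0.5744
P_3 = 1/(1+e^{-0.1000}) = 0.5250
E[score] = 0.9707 + 0.5744 + 0.5250 = 2.0701

2.07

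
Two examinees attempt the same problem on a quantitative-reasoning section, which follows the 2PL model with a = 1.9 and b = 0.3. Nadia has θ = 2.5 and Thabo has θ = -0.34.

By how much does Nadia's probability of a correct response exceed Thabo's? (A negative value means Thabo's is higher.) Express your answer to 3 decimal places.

0.756

P(θ) = 1 / (1 + exp(−a(θ − b)))
P(Nadia) = 0.9849  [exponent 4.1800]
P(Thabo) = 0.2286  [exponent -1.2160]
Difference = 0.9849 − 0.2286 = 0.7563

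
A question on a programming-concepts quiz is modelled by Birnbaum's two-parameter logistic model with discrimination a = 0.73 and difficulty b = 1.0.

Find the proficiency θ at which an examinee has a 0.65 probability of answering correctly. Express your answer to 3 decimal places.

P(θ) = 1 / (1 + exp(−a(θ − b)))
logit = ln(0.6500/0.3500) = 0.6190
θ = b + logit/(a) = 1.0 + 0.6190/0.7300 = 1.8480

1.848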